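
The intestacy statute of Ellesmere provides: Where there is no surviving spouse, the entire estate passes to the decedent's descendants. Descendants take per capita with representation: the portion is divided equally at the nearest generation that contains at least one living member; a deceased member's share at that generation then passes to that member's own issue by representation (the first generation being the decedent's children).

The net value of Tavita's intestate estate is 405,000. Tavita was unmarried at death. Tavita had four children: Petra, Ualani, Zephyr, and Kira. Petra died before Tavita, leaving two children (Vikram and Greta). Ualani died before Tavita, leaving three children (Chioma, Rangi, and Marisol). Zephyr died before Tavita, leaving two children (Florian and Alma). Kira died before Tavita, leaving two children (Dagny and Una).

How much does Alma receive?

The entire 405,000 passes to the descendants.
No child survives, so the initial division is made at the grandchildren's generation.
That amount (405,000) is divided into 9 shares of 45,000: Vikram, Greta, Chioma, Rangi, Marisol, Florian, Alma, Dagny, and Una each take 45,000.

Alma receives 45,000.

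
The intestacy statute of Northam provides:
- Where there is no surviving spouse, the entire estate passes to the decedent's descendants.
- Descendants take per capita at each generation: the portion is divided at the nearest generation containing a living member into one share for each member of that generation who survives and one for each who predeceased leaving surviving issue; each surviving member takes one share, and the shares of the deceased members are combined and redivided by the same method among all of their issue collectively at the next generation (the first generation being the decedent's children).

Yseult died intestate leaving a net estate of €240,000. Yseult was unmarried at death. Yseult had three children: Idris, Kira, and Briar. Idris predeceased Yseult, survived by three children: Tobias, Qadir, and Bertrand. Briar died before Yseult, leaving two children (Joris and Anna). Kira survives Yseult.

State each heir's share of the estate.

Tobias: €32,000; Qadir: €32,000; Bertrand: €32,000; Kira: €80,000; Joris: €32,000; Anna: €32,000

The entire €240,000 passes to the descendants.
That amount (€240,000) is divided at the children's generation into 3 shares of €80,000. Kira takes €80,000. The 2 shares of the deceased (Idris and Briar) are combined into a pool of €160,000.
That pool (€160,000) is divided at the grandchildren's generation equally among Tobias, Qadir, Bertrand, Joris, and Anna: €32,000 each.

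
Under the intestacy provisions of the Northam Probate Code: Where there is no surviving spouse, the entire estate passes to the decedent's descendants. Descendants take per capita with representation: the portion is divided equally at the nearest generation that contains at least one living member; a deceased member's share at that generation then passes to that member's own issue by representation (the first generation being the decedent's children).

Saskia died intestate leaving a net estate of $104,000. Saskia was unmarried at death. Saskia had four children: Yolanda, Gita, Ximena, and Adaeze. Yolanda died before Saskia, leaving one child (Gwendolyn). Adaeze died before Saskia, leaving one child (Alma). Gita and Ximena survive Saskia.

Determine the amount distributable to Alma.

Alma receives $26,000.

The entire $104,000 passes to the descendants.
That amount ($104,000) is divided into 4 shares of $26,000: Gita and Ximena each take $26,000; Yolanda's $26,000 share passes to Yolanda's issue; Adaeze's $26,000 share passes to Adaeze's issue.
Yolanda's share ($26,000) passes entirely to Gwendolyn.
Adaeze's share ($26,000) passes entirely to Alma.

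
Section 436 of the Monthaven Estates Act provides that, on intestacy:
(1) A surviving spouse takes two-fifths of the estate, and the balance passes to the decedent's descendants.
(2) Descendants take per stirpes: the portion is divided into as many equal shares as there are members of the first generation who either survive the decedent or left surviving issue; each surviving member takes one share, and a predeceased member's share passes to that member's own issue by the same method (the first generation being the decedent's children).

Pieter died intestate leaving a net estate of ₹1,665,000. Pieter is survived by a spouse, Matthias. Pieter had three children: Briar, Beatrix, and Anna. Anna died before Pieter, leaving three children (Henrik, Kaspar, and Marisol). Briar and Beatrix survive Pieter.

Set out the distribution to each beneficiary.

Matthias: ₹666,000; Briar: ₹333,000; Beatrix: ₹333,000; Henrik: ₹111,000; Kaspar: ₹111,000; Marisol: ₹111,000

Matthias takes two-fifths of ₹1,665,000 = ₹666,000. The remaining ₹999,000 passes to the descendants.
The descendants' portion (₹999,000) is divided into 3 shares of ₹333,000: Briar and Beatrix each take ₹333,000; Anna's ₹333,000 share passes to Anna's issue.
Anna's share (₹333,000) is divided into 3 shares of ₹111,000: Henrik, Kaspar, and Marisol each take ₹111,000.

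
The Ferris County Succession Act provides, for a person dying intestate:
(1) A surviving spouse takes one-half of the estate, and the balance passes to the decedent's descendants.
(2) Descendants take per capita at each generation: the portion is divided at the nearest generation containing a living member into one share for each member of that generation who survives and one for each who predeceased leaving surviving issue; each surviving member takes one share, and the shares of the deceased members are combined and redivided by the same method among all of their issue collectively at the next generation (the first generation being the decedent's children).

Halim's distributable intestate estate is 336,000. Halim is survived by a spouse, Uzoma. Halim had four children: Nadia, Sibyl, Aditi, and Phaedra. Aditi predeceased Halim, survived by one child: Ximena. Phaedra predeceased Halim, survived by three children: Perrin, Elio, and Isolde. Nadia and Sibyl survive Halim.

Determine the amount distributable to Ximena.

Uzoma takes one-half of 336,000 = 168,000. The remaining 168,000 passes to the descendants.
The descendants' portion (168,000) is divided at the children's generation into 4 shares of 42,000. Nadia and Sibyl each take 42,000. The 2 shares of the deceased (Aditi and Phaedra) are combined into a pool of 84,000.
That pool (84,000) is divided at the grandchildren's generation equally among Ximena, Perrin, Elio, and Isolde: 21,000 each.

Ximena receives 21,000.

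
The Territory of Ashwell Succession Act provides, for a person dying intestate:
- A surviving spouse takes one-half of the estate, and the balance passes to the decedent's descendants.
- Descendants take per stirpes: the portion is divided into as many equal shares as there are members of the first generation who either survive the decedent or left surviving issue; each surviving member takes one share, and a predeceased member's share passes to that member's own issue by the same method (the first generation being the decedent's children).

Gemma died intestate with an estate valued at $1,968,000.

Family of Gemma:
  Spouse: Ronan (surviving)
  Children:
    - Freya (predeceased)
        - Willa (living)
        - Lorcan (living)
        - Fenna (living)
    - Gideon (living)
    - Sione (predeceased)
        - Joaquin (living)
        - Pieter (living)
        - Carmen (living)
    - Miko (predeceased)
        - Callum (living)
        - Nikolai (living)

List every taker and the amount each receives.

Ronan: $984,000; Willa: $82,000; Lorcan: $82,000; Fenna: $82,000; Gideon: $246,000; Joaquin: $82,000; Pieter: $82,000; Carmen: $82,000; Callum: $123,000; Nikolai: $123,000

Ronan takes one-half of $1,968,000 = $984,000. The remaining $984,000 passes to the descendants.
The descendants' portion ($984,000) is divided into 4 shares of $246,000: Gideon takes $246,000; Freya's $246,000 share passes to Freya's issue; Sione's $246,000 share passes to Sione's issue; Miko's $246,000 share passes to Miko's issue.
Freya's share ($246,000) is divided into 3 shares of $82,000: Willa, Lorcan, and Fenna each take $82,000.
Sione's share ($246,000) is divided into 3 shares of $82,000: Joaquin, Pieter, and Carmen each take $82,000.
Miko's share ($246,000) is divided into 2 shares of $123,000: Callum and Nikolai each take $123,000.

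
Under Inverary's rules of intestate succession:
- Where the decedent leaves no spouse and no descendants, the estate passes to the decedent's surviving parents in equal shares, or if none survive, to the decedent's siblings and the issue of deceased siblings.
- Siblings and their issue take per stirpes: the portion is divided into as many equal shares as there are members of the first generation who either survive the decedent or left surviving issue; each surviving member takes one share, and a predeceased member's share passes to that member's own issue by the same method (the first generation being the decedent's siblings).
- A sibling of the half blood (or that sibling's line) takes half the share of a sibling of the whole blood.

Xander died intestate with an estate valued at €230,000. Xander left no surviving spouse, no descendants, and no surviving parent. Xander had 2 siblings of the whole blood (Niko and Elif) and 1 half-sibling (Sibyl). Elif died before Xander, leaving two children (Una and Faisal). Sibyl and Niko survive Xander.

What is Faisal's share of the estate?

The entire €230,000 passes to the siblings and their issue.
Counting each half-blood sibling's line as half a unit, there are 5/2 units in €230,000, so one unit is €92,000. Whole-blood lines (Niko and Elif) take €92,000 each; half-blood lines (Sibyl) take €46,000 each.
Elif's share (€92,000) is divided into 2 shares of €46,000: Una and Faisal each take €46,000.

Faisal receives €46,000.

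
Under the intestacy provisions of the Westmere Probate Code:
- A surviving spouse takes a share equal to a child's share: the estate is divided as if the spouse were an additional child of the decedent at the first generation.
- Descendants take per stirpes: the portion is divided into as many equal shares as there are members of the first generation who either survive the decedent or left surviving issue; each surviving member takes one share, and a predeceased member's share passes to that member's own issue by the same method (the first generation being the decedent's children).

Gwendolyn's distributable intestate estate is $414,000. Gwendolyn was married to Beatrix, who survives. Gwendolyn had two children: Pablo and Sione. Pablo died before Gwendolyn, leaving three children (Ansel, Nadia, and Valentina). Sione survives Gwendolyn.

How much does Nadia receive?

The spouse counts as an additional share at the children's level, so there are 3 primary shares of $138,000. Beatrix takes one such share ($138,000).
The children's combined portion ($276,000) is divided into 2 shares of $138,000: Sione takes $138,000; Pablo's $138,000 share passes to Pablo's issue.
Pablo's share ($138,000) is divided into 3 shares of $46,000: Ansel, Nadia, and Valentina each take $46,000.

Nadia receives $46,000.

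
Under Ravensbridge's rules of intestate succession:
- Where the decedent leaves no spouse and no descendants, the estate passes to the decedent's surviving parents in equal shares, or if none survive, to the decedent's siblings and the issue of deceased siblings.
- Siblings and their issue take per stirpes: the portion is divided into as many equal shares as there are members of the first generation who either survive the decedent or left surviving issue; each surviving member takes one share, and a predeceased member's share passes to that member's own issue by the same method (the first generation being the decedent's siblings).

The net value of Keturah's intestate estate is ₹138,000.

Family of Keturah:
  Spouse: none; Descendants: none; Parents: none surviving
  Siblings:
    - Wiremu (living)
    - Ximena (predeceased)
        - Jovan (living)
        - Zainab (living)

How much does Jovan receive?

Jovan receives ₹34,500.

The entire ₹138,000 passes to the siblings and their issue.
That amount (₹138,000) is divided into 2 shares of ₹69,000: Wiremu takes ₹69,000; Ximena's ₹69,000 share passes to Ximena's issue.
Ximena's share (₹69,000) is divided into 2 shares of ₹34,500: Jovan and Zainab each take ₹34,500.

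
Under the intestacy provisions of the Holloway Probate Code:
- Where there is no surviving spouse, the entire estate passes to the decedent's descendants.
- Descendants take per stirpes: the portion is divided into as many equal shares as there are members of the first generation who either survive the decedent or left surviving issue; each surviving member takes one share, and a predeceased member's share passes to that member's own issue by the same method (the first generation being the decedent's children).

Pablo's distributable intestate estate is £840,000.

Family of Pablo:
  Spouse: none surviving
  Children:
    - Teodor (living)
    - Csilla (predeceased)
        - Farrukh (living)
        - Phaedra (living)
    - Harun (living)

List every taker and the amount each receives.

Teodor: £280,000; Farrukh: £140,000; Phaedra: £140,000; Harun: £280,000

The entire £840,000 passes to the descendants.
That amount (£840,000) is divided into 3 shares of £280,000: Teodor and Harun each take £280,000; Csilla's £280,000 share passes to Csilla's issue.
Csilla's share (£280,000) is divided into 2 shares of £140,000: Farrukh and Phaedra each take £140,000.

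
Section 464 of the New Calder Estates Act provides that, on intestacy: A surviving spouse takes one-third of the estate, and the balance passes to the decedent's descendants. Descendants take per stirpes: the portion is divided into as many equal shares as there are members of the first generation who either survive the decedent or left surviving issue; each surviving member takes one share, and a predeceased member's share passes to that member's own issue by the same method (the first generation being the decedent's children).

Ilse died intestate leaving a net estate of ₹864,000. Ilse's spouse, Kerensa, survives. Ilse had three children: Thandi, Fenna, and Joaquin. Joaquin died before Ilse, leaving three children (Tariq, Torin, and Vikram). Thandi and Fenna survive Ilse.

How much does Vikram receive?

Vikram receives ₹64,000.

Kerensa takes one-third of ₹864,000 = ₹288,000. The remaining ₹576,000 passes to the descendants.
The descendants' portion (₹576,000) is divided into 3 shares of ₹192,000: Thandi and Fenna each take ₹192,000; Joaquin's ₹192,000 share passes to Joaquin's issue.
Joaquin's share (₹192,000) is divided into 3 shares of ₹64,000: Tariq, Torin, and Vikram each take ₹64,000.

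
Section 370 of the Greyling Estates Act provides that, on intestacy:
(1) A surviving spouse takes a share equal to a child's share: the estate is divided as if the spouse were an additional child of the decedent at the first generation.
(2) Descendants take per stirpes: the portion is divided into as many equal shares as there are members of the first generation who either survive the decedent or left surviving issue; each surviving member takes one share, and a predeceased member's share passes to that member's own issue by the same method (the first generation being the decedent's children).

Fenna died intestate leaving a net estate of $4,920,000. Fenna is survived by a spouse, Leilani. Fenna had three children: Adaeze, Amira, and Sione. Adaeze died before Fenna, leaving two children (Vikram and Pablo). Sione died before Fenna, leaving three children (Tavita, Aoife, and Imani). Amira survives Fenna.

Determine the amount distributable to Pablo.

The spouse counts as an additional share at the children's level, so there are 4 primary shares of $1,230,000. Leilani takes one such share ($1,230,000).
The children's combined portion ($3,690,000) is divided into 3 shares of $1,230,000: Amira takes $1,230,000; Adaeze's $1,230,000 share passes to Adaeze's issue; Sione's $1,230,000 share passes to Sione's issue.
Adaeze's share ($1,230,000) is divided into 2 shares of $615,000: Vikram and Pablo each take $615,000.
Sione's share ($1,230,000) is divided into 3 shares of $410,000: Tavita, Aoife, and Imani each take $410,000.

Pablo receives $615,000.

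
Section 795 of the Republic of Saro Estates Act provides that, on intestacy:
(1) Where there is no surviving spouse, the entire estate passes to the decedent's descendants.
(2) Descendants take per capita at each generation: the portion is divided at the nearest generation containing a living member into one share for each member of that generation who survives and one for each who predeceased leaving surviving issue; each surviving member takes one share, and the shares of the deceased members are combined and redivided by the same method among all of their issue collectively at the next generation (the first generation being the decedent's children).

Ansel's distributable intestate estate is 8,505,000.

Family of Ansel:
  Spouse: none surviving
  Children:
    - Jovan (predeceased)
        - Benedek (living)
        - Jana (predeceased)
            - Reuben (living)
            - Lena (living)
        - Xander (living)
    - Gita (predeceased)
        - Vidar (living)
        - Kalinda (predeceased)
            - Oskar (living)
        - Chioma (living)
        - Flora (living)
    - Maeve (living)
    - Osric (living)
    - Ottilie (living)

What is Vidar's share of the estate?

The entire 8,505,000 passes to the descendants.
That amount (8,505,000) is divided at the children's generation into 5 shares of 1,701,000. Maeve, Osric, and Ottilie each take 1,701,000. The 2 shares of the deceased (Jovan and Gita) are combined into a pool of 3,402,000.
That pool (3,402,000) is divided at the grandchildren's generation into 7 shares of 486,000. Benedek, Xander, Vidar, Chioma, and Flora each take 486,000. The 2 shares of the deceased (Jana and Kalinda) are combined into a pool of 972,000.
That pool (972,000) is divided at the great-grandchildren's generation equally among Reuben, Lena, and Oskar: 324,000 each.

Vidar receives 486,000.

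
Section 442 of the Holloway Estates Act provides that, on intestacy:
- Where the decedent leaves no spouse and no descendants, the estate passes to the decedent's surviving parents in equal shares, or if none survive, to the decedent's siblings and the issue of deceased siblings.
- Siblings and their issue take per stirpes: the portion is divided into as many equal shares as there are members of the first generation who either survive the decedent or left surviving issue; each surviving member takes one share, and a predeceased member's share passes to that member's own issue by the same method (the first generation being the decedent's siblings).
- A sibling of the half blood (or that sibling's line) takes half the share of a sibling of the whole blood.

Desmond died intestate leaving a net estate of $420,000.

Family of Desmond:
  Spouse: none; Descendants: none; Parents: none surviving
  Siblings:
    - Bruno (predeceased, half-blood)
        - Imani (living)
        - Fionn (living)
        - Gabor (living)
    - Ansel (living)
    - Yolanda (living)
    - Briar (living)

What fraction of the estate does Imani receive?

The entire $420,000 passes to the siblings and their issue.
Counting each half-blood sibling's line as half a unit, there are 7/2 units in $420,000, so one unit is $120,000. Whole-blood lines (Ansel, Yolanda, and Briar) take $120,000 each; half-blood lines (Bruno) take $60,000 each.
Bruno's share ($60,000) is divided into 3 shares of $20,000: Imani, Fionn, and Gabor each take $20,000.

Imani receives 1/21 of the estate.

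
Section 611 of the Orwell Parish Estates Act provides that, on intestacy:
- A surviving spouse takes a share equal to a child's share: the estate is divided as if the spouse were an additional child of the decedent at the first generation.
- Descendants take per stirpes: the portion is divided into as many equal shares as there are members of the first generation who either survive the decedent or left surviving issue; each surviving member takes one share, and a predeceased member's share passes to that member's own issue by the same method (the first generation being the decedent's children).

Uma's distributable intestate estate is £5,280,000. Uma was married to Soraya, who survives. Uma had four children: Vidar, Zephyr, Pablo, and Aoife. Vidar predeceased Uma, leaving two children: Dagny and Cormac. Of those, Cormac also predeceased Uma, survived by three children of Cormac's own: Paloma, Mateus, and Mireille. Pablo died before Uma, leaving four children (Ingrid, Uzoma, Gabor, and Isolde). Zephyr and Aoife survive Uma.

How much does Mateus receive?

Mateus receives £176,000.

The spouse counts as an additional share at the children's level, so there are 5 primary shares of £1,056,000. Soraya takes one such share (£1,056,000).
The children's combined portion (£4,224,000) is divided into 4 shares of £1,056,000: Zephyr and Aoife each take £1,056,000; Vidar's £1,056,000 share passes to Vidar's issue; Pablo's £1,056,000 share passes to Pablo's issue.
Vidar's share (£1,056,000) is divided into 2 shares of £528,000: Dagny takes £528,000; Cormac's £528,000 share passes to Cormac's issue.
Cormac's share (£528,000) is divided into 3 shares of £176,000: Paloma, Mateus, and Mireille each take £176,000.
Pablo's share (£1,056,000) is divided into 4 shares of £264,000: Ingrid, Uzoma, Gabor, and Isolde each take £264,000.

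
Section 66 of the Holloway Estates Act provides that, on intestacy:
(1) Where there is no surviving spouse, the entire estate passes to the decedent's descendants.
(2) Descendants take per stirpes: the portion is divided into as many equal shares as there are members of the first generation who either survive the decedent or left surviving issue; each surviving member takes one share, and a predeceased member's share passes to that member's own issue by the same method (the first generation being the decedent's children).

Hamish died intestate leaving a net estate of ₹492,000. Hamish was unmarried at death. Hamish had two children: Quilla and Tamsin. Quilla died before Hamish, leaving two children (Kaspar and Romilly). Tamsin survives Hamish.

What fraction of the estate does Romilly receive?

Romilly receives 1/4 of the estate.

The entire ₹492,000 passes to the descendants.
That amount (₹492,000) is divided into 2 shares of ₹246,000: Tamsin takes ₹246,000; Quilla's ₹246,000 share passes to Quilla's issue.
Quilla's share (₹246,000) is divided into 2 shares of ₹123,000: Kaspar and Romilly each take ₹123,000.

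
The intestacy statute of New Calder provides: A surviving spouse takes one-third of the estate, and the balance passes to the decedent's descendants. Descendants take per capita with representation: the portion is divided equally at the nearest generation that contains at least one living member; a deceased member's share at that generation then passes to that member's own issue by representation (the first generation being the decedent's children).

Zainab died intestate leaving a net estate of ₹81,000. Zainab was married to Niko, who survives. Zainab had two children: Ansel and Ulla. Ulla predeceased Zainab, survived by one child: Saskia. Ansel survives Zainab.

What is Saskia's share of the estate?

Saskia receives ₹27,000.

Niko takes one-third of ₹81,000 = ₹27,000. The remaining ₹54,000 passes to the descendants.
The descendants' portion (₹54,000) is divided into 2 shares of ₹27,000: Ansel takes ₹27,000; Ulla's ₹27,000 share passes to Ulla's issue.
Ulla's share (₹27,000) passes entirely to Saskia.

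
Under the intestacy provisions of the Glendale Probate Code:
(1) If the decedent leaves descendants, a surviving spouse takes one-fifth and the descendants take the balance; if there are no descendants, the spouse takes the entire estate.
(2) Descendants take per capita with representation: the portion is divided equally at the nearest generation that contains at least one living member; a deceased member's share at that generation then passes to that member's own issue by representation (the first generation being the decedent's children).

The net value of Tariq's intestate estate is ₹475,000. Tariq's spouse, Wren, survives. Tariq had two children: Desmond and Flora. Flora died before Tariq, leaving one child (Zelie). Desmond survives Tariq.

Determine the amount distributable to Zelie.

Wren takes one-fifth of ₹475,000 = ₹95,000. The remaining ₹380,000 passes to the descendants.
The descendants' portion (₹380,000) is divided into 2 shares of ₹190,000: Desmond takes ₹190,000; Flora's ₹190,000 share passes to Flora's issue.
Flora's share (₹190,000) passes entirely to Zelie.

Zelie receives ₹190,000.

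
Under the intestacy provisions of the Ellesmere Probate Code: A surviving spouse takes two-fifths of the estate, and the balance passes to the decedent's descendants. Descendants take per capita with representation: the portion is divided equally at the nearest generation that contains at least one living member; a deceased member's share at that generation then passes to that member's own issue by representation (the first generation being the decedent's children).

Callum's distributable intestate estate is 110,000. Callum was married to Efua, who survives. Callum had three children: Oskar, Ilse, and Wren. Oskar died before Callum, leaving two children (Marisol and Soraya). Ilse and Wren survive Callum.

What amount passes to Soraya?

Efua takes two-fifths of 110,000 = 44,000. The remaining 66,000 passes to the descendants.
The descendants' portion (66,000) is divided into 3 shares of 22,000: Ilse and Wren each take 22,000; Oskar's 22,000 share passes to Oskar's issue.
Oskar's share (22,000) is divided into 2 shares of 11,000: Marisol and Soraya each take 11,000.

Soraya receives 11,000.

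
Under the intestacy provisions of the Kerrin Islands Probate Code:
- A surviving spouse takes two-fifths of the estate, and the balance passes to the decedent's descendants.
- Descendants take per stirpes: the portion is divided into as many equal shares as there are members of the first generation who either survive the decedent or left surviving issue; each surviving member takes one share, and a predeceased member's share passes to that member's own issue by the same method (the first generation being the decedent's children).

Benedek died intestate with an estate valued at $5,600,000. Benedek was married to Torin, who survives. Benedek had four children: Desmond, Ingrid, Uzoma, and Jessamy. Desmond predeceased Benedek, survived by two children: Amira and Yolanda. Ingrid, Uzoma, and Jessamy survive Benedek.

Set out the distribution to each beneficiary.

Torin: $2,240,000; Amira: $420,000; Yolanda: $420,000; Ingrid: $840,000; Uzoma: $840,000; Jessamy: $840,000

Torin takes two-fifths of $5,600,000 = $2,240,000. The remaining $3,360,000 passes to the descendants.
The descendants' portion ($3,360,000) is divided into 4 shares of $840,000: Ingrid, Uzoma, and Jessamy each take $840,000; Desmond's $840,000 share passes to Desmond's issue.
Desmond's share ($840,000) is divided into 2 shares of $420,000: Amira and Yolanda each take $420,000.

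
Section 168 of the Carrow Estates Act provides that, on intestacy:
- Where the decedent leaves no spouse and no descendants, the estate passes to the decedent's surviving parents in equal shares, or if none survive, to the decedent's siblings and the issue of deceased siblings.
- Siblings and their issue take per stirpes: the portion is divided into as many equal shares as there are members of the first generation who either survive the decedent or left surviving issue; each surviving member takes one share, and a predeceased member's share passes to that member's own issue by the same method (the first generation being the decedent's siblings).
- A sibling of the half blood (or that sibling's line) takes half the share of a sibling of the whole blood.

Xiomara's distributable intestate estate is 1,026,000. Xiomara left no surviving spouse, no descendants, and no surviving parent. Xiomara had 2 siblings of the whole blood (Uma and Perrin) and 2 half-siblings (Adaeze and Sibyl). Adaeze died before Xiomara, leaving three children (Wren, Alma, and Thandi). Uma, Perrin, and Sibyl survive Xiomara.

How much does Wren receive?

Wren receives 57,000.

The entire 1,026,000 passes to the siblings and their issue.
Counting each half-blood sibling's line as half a unit, there are 3 units in 1,026,000, so one unit is 342,000. Whole-blood lines (Uma and Perrin) take 342,000 each; half-blood lines (Adaeze and Sibyl) take 171,000 each.
Adaeze's share (171,000) is divided into 3 shares of 57,000: Wren, Alma, and Thandi each take 57,000.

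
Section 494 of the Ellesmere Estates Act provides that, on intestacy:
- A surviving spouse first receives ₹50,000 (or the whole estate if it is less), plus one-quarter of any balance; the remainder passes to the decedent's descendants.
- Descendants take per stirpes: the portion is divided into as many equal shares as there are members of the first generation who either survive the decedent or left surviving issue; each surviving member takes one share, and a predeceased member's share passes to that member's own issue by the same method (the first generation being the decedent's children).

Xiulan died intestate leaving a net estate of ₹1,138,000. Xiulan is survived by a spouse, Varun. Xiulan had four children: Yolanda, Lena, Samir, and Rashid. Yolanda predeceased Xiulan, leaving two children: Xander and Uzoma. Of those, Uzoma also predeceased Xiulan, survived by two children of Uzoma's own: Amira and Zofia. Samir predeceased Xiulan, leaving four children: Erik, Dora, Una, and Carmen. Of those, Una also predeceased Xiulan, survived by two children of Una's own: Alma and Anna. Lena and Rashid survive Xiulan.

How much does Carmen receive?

Carmen receives ₹51,000.

Varun first takes ₹50,000, leaving a balance of ₹1,088,000. Varun then takes one-quarter of the balance (₹272,000), for a total of ₹322,000. The remaining ₹816,000 passes to the descendants.
The descendants' portion (₹816,000) is divided into 4 shares of ₹204,000: Lena and Rashid each take ₹204,000; Yolanda's ₹204,000 share passes to Yolanda's issue; Samir's ₹204,000 share passes to Samir's issue.
Yolanda's share (₹204,000) is divided into 2 shares of ₹102,000: Xander takes ₹102,000; Uzoma's ₹102,000 share passes to Uzoma's issue.
Uzoma's share (₹102,000) is divided into 2 shares of ₹51,000: Amira and Zofia each take ₹51,000.
Samir's share (₹204,000) is divided into 4 shares of ₹51,000: Erik, Dora, and Carmen each take ₹51,000; Una's ₹51,000 share passes to Una's issue.
Una's share (₹51,000) is divided into 2 shares of ₹25,500: Alma and Anna each take ₹25,500.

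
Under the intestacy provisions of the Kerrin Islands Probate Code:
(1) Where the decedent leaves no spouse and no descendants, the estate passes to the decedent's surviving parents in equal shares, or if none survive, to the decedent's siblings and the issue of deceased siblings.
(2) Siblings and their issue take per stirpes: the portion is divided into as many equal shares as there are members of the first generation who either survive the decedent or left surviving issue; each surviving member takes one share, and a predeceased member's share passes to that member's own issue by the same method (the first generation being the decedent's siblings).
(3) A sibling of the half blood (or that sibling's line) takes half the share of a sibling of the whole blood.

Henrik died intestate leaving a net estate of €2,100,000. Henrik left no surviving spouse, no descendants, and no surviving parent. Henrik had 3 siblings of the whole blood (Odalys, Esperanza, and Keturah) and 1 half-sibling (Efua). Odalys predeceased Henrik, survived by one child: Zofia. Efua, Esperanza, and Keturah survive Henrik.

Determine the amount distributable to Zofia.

The entire €2,100,000 passes to the siblings and their issue.
Counting each half-blood sibling's line as half a unit, there are 7/2 units in €2,100,000, so one unit is €600,000. Whole-blood lines (Odalys, Esperanza, and Keturah) take €600,000 each; half-blood lines (Efua) take €300,000 each.
Odalys's share (€600,000) passes entirely to Zofia.

Zofia receives €600,000.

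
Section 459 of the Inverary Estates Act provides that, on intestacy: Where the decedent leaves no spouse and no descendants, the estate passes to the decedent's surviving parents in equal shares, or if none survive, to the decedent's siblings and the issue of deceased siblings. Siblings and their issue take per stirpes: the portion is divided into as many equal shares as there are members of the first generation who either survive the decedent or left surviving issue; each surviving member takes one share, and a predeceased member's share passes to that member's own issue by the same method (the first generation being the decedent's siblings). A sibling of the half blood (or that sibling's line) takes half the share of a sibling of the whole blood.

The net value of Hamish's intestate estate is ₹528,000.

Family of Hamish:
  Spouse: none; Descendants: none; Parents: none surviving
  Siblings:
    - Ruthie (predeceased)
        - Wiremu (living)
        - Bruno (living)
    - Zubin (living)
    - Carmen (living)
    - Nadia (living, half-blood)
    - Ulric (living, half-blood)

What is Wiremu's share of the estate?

The entire ₹528,000 passes to the siblings and their issue.
Counting each half-blood sibling's line as half a unit, there are 4 units in ₹528,000, so one unit is ₹132,000. Whole-blood lines (Ruthie, Zubin, and Carmen) take ₹132,000 each; half-blood lines (Nadia and Ulric) take ₹66,000 each.
Ruthie's share (₹132,000) is divided into 2 shares of ₹66,000: Wiremu and Bruno each take ₹66,000.

Wiremu receives ₹66,000.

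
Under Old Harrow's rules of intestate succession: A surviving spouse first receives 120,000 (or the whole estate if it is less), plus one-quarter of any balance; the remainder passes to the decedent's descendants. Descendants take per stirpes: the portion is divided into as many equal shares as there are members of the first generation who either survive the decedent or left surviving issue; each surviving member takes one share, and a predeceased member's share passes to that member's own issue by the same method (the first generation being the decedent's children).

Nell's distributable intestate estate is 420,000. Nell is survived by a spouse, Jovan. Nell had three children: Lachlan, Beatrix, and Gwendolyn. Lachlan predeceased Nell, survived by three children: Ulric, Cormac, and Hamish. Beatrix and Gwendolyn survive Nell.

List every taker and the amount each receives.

Jovan first takes 120,000, leaving a balance of 300,000. Jovan then takes one-quarter of the balance (75,000), for a total of 195,000. The remaining 225,000 passes to the descendants.
The descendants' portion (225,000) is divided into 3 shares of 75,000: Beatrix and Gwendolyn each take 75,000; Lachlan's 75,000 share passes to Lachlan's issue.
Lachlan's share (75,000) is divided into 3 shares of 25,000: Ulric, Cormac, and Hamish each take 25,000.

Jovan: 195,000; Ulric: 25,000; Cormac: 25,000; Hamish: 25,000; Beatrix: 75,000; Gwendolyn: 75,000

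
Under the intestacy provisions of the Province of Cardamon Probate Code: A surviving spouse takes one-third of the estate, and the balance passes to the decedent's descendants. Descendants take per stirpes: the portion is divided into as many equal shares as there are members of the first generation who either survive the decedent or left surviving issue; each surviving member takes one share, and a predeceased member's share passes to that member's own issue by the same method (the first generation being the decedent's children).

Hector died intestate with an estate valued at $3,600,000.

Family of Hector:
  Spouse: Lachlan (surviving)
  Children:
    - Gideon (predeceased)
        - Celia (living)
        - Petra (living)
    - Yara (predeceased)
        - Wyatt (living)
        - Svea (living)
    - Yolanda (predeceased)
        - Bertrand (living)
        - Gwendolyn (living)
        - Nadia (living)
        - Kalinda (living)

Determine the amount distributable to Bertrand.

Lachlan takes one-third of $3,600,000 = $1,200,000. The remaining $2,400,000 passes to the descendants.
The descendants' portion ($2,400,000) is divided into 3 shares of $800,000: Gideon's $800,000 share passes to Gideon's issue; Yara's $800,000 share passes to Yara's issue; Yolanda's $800,000 share passes to Yolanda's issue.
Gideon's share ($800,000) is divided into 2 shares of $400,000: Celia and Petra each take $400,000.
Yara's share ($800,000) is divided into 2 shares of $400,000: Wyatt and Svea each take $400,000.
Yolanda's share ($800,000) is divided into 4 shares of $200,000: Bertrand, Gwendolyn, Nadia, and Kalinda each take $200,000.

Bertrand receives $200,000.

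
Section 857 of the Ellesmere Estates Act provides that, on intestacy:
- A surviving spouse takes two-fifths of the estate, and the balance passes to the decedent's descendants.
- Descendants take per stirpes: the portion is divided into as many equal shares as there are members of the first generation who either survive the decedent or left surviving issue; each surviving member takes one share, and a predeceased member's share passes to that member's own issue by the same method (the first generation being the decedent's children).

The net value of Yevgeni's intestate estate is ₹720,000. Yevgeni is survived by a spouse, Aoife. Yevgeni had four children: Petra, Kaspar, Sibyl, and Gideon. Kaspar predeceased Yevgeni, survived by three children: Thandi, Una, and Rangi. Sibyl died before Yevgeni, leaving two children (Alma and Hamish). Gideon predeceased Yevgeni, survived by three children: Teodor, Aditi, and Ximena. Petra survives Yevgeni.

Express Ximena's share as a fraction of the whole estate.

Ximena receives 1/20 of the estate.

Aoife takes two-fifths of ₹720,000 = ₹288,000. The remaining ₹432,000 passes to the descendants.
The descendants' portion (₹432,000) is divided into 4 shares of ₹108,000: Petra takes ₹108,000; Kaspar's ₹108,000 share passes to Kaspar's issue; Sibyl's ₹108,000 share passes to Sibyl's issue; Gideon's ₹108,000 share passes to Gideon's issue.
Kaspar's share (₹108,000) is divided into 3 shares of ₹36,000: Thandi, Una, and Rangi each take ₹36,000.
Sibyl's share (₹108,000) is divided into 2 shares of ₹54,000: Alma and Hamish each take ₹54,000.
Gideon's share (₹108,000) is divided into 3 shares of ₹36,000: Teodor, Aditi, and Ximena each take ₹36,000.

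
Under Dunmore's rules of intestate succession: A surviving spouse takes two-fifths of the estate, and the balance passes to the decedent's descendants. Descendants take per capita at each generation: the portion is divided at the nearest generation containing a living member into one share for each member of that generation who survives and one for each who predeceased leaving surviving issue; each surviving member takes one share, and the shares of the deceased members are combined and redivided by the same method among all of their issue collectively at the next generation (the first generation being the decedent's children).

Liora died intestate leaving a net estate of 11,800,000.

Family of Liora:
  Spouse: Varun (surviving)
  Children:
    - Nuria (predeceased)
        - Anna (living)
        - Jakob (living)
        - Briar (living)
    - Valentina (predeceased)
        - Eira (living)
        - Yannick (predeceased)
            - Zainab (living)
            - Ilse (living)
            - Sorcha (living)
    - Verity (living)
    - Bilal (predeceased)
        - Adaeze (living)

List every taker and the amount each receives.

Varun: 4,720,000; Anna: 885,000; Jakob: 885,000; Briar: 885,000; Eira: 885,000; Zainab: 295,000; Ilse: 295,000; Sorcha: 295,000; Verity: 1,770,000; Adaeze: 885,000

Varun takes two-fifths of 11,800,000 = 4,720,000. The remaining 7,080,000 passes to the descendants.
The descendants' portion (7,080,000) is divided at the children's generation into 4 shares of 1,770,000. Verity takes 1,770,000. The 3 shares of the deceased (Nuria, Valentina, and Bilal) are combined into a pool of 5,310,000.
That pool (5,310,000) is divided at the grandchildren's generation into 6 shares of 885,000. Anna, Jakob, Briar, Eira, and Adaeze each take 885,000. The remaining share for the deceased Yannick (885,000) is carried to the next generation.
That pool (885,000) is divided at the great-grandchildren's generation equally among Zainab, Ilse, and Sorcha: 295,000 each.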